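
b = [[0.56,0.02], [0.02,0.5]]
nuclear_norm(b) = 1.06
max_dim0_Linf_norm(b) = 0.56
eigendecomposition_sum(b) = [[0.52, 0.16], [0.16, 0.05]] + [[0.04, -0.14], [-0.14, 0.45]]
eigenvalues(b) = [0.57, 0.49]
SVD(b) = [[-0.96, -0.29], [-0.29, 0.96]] @ diag([0.56605551275464, 0.4939444872453601]) @ [[-0.96, -0.29],[-0.29, 0.96]]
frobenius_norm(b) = 0.75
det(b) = 0.28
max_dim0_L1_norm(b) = 0.58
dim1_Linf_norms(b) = [0.56, 0.5]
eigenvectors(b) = [[0.96, -0.29],[0.29, 0.96]]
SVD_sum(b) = [[0.52, 0.16], [0.16, 0.05]] + [[0.04, -0.14], [-0.14, 0.45]]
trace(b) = 1.06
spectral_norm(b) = 0.57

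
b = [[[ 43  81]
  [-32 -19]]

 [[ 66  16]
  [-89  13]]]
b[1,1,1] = 13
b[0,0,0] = 43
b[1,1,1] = 13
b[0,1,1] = -19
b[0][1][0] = -32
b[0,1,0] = -32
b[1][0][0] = 66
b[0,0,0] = 43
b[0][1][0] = -32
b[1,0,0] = 66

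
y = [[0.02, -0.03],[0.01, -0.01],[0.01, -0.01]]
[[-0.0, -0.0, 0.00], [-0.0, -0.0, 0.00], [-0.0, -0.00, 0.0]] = y @ [[-0.01, -0.14, 0.01], [-0.00, -0.06, 0.00]]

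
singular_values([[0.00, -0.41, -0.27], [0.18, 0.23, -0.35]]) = [0.49, 0.46]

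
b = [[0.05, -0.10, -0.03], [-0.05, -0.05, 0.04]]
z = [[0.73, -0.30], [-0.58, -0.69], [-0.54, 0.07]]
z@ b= [[0.05, -0.06, -0.03], [0.01, 0.09, -0.01], [-0.03, 0.05, 0.02]]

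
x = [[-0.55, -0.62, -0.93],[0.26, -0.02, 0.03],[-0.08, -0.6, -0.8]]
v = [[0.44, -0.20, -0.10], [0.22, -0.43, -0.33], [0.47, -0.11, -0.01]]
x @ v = [[-0.82, 0.48, 0.27],[0.12, -0.05, -0.02],[-0.54, 0.36, 0.21]]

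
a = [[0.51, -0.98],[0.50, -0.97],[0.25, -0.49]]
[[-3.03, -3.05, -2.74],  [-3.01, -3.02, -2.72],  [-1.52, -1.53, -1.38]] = a@[[1.38,0.54,1.44],  [3.81,3.39,3.55]]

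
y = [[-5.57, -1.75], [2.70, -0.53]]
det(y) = 7.68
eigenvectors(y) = [[-0.81, 0.42], [0.58, -0.91]]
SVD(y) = [[-0.92, 0.4], [0.4, 0.92]] @ diag([6.339707253763147, 1.2109549688501782]) @ [[0.98, 0.22], [0.22, -0.98]]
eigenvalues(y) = [-4.32, -1.78]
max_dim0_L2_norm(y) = 6.19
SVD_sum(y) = [[-5.68, -1.28], [2.46, 0.55]] + [[0.11, -0.47], [0.24, -1.08]]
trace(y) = -6.10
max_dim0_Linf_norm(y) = 5.57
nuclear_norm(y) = 7.55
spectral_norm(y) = 6.34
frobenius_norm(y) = 6.45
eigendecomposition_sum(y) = [[-6.44, -2.97],[4.58, 2.11]] + [[0.87, 1.22],  [-1.88, -2.64]]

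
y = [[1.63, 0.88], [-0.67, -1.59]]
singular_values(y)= [2.39, 0.84]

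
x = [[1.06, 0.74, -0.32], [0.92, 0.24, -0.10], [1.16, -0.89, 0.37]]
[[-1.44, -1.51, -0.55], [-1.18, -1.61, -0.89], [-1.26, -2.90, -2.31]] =x@[[-1.23, -1.94, -1.23], [-0.02, 0.45, 0.21], [0.39, -0.66, -1.88]]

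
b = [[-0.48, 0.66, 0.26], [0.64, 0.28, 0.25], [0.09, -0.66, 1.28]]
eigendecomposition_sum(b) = [[-0.66+0.00j, (0.4-0j), (0.03-0j)], [0.34-0.00j, (-0.2+0j), -0.02+0.00j], [(0.13-0j), -0.08+0.00j, (-0.01+0j)]] + [[(0.09+0.13j), (0.13+0.39j), (0.11-0.33j)], [0.15+0.19j, 0.24+0.57j, (0.13-0.51j)], [(-0.02+0.36j), -0.29+0.86j, (0.64-0.43j)]] + [[0.09-0.13j, 0.13-0.39j, (0.11+0.33j)], [(0.15-0.19j), 0.24-0.57j, (0.13+0.51j)], [-0.02-0.36j, -0.29-0.86j, 0.64+0.43j]]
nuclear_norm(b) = 3.03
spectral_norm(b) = 1.46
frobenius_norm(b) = 1.83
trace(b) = 1.08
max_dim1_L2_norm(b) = 1.44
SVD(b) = [[-0.11, 0.98, 0.19],  [0.12, -0.18, 0.98],  [0.99, 0.13, -0.1]] @ diag([1.4569252314583265, 0.8512173387676049, 0.7204150970943769]) @ [[0.15, -0.47, 0.87], [-0.67, 0.60, 0.44], [0.73, 0.65, 0.23]]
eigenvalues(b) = [(-0.87+0j), (0.98+0.27j), (0.98-0.27j)]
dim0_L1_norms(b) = [1.21, 1.6, 1.79]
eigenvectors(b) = [[0.88+0.00j, 0.28-0.21j, (0.28+0.21j)], [(-0.45+0j), (0.4-0.35j), (0.4+0.35j)], [(-0.17+0j), (0.77+0j), 0.77-0.00j]]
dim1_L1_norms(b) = [1.4, 1.17, 2.03]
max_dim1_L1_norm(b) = 2.03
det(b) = -0.89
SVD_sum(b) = [[-0.02,0.07,-0.14], [0.03,-0.09,0.16], [0.22,-0.68,1.25]] + [[-0.56,0.50,0.37], [0.10,-0.09,-0.07], [-0.07,0.07,0.05]] + [[0.1, 0.09, 0.03], [0.51, 0.46, 0.16], [-0.05, -0.05, -0.02]]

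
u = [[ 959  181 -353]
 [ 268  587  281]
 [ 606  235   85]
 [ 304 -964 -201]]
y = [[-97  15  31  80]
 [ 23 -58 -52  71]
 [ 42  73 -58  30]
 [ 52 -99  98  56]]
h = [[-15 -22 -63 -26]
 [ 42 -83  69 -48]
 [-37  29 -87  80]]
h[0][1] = -22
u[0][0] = 959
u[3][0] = 304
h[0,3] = -26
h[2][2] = -87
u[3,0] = 304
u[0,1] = 181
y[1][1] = -58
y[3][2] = 98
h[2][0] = -37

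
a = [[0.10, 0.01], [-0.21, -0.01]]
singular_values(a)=[0.23, 0.0]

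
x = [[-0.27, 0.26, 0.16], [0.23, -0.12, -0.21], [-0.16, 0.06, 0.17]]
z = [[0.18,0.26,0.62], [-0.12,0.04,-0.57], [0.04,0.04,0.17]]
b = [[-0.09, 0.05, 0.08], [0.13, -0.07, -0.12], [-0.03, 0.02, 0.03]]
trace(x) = -0.22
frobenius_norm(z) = 0.93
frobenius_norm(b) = 0.24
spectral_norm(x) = 0.57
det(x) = -0.00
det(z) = 0.00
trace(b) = -0.13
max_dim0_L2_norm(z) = 0.86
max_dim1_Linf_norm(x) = 0.27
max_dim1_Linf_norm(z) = 0.62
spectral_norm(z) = 0.90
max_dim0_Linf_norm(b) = 0.13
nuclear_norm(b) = 0.24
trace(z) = 0.39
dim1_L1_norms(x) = [0.69, 0.56, 0.39]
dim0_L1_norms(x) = [0.66, 0.44, 0.54]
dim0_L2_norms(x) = [0.39, 0.29, 0.31]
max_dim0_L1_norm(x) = 0.66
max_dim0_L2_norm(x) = 0.39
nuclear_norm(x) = 0.69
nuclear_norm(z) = 1.11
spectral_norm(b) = 0.24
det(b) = -0.00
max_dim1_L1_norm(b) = 0.32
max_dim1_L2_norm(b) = 0.19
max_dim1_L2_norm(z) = 0.7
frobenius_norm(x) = 0.58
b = z @ x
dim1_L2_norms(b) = [0.13, 0.19, 0.05]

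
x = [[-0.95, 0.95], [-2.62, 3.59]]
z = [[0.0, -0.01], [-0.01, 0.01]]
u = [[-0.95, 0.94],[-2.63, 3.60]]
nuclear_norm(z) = 0.02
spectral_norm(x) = 4.64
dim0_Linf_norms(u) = [2.63, 3.6]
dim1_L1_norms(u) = [1.89, 6.23]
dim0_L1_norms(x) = [3.57, 4.54]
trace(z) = 0.01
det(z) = -0.00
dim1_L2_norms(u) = [1.34, 4.46]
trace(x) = 2.64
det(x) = -0.92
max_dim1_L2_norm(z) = 0.01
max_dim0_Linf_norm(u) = 3.6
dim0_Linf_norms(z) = [0.01, 0.01]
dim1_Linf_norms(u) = [0.95, 3.6]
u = z + x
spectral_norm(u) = 4.65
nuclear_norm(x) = 4.84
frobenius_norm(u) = 4.65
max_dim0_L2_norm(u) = 3.72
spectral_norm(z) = 0.02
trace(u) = 2.65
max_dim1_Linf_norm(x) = 3.59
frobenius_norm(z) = 0.02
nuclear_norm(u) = 4.85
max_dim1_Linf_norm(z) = 0.01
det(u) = -0.95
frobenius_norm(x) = 4.64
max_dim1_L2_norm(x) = 4.44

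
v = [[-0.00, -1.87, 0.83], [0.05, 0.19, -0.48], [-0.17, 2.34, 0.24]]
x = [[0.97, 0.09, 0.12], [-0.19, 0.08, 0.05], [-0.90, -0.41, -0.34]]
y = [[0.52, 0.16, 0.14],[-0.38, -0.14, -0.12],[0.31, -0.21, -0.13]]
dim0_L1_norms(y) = [1.21, 0.51, 0.39]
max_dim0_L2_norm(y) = 0.71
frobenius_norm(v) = 3.16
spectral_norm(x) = 1.42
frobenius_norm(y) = 0.81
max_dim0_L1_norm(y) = 1.21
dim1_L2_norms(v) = [2.05, 0.52, 2.36]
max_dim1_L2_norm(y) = 0.56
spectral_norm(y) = 0.73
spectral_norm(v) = 3.03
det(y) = -0.00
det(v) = -0.01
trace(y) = 0.25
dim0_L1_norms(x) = [2.06, 0.58, 0.51]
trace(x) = 0.71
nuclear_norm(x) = 1.73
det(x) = 0.00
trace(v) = 0.43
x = v @ y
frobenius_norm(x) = 1.45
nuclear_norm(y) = 1.07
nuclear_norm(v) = 3.95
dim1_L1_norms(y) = [0.82, 0.64, 0.65]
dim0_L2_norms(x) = [1.34, 0.43, 0.36]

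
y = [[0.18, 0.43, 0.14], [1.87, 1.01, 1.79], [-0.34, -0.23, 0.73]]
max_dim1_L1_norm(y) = 4.67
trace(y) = 1.92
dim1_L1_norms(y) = [0.75, 4.67, 1.3]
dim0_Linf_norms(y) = [1.87, 1.01, 1.79]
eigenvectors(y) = [[-0.59+0.00j,-0.28+0.10j,(-0.28-0.1j)], [0.81+0.00j,-0.85+0.00j,(-0.85-0j)], [-0.01+0.00j,(0.23-0.36j),(0.23+0.36j)]]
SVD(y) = [[-0.13, -0.20, -0.97], [-0.99, -0.03, 0.14], [-0.06, 0.98, -0.19]] @ diag([2.807741556789085, 0.8356361371204947, 0.2787464737318513]) @ [[-0.66, -0.37, -0.65], [-0.51, -0.41, 0.75], [0.55, -0.83, -0.08]]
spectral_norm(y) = 2.81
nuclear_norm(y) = 3.92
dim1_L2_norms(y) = [0.49, 2.78, 0.84]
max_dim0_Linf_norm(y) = 1.87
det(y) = -0.65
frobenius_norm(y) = 2.94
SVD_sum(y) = [[0.24, 0.14, 0.24], [1.83, 1.03, 1.81], [0.11, 0.06, 0.11]] + [[0.08, 0.07, -0.12], [0.01, 0.01, -0.02], [-0.42, -0.34, 0.62]] + [[-0.15,  0.23,  0.02], [0.02,  -0.03,  -0.0], [-0.03,  0.04,  0.0]]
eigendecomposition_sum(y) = [[-0.29+0.00j, 0.08-0.00j, -0.08+0.00j], [0.40-0.00j, -0.10+0.00j, (0.11-0j)], [(-0.01+0j), -0j, -0.00+0.00j]] + [[0.24-0.11j,(0.18-0.09j),0.11-0.56j], [(0.73-0.07j),(0.56-0.07j),0.84-1.38j], [(-0.17+0.33j),-0.12+0.26j,(0.37+0.72j)]] + [[0.24+0.11j,(0.18+0.09j),0.11+0.56j],[(0.73+0.07j),0.56+0.07j,0.84+1.38j],[(-0.17-0.33j),-0.12-0.26j,(0.37-0.72j)]]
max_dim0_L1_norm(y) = 2.66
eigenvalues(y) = [(-0.4+0j), (1.16+0.54j), (1.16-0.54j)]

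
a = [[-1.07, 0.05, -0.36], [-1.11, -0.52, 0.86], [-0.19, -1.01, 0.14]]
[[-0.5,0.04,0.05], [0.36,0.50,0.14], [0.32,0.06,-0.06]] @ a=[[0.48, -0.10, 0.22], [-0.97, -0.38, 0.32], [-0.40, 0.05, -0.07]]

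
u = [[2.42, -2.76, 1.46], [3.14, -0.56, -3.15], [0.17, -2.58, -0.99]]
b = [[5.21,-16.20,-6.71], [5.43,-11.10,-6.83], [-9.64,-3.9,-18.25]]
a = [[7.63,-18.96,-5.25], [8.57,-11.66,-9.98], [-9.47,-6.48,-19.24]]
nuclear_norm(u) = 10.75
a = u + b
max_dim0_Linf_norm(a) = 19.24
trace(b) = -24.14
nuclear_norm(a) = 53.52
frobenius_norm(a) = 35.44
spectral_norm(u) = 5.11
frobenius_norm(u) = 6.59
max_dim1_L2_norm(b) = 21.0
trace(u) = 0.87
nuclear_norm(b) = 45.24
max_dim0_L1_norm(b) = 31.79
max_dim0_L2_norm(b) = 20.61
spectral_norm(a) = 29.55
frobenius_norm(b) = 31.23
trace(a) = -23.27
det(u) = -37.12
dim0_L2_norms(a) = [14.88, 23.18, 22.3]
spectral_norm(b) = 25.86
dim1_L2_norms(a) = [21.1, 17.58, 22.4]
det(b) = -895.28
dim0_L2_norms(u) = [3.97, 3.82, 3.61]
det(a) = -2828.65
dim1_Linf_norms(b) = [16.2, 11.1, 18.25]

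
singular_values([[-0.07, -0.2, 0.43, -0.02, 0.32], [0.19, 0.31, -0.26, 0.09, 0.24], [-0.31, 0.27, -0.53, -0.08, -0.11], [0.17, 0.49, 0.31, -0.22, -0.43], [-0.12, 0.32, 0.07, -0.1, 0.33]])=[0.88, 0.78, 0.6, 0.4, 0.0]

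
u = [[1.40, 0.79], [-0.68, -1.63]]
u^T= [[1.4, -0.68], [0.79, -1.63]]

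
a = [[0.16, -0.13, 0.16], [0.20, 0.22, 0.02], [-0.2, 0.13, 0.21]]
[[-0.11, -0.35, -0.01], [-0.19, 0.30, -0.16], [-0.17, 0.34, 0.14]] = a @ [[-0.31, -0.59, -0.54],[-0.51, 1.89, -0.24],[-0.80, -0.09, 0.29]]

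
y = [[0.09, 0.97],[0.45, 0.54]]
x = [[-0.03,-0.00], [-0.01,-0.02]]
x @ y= [[-0.0, -0.03], [-0.01, -0.02]]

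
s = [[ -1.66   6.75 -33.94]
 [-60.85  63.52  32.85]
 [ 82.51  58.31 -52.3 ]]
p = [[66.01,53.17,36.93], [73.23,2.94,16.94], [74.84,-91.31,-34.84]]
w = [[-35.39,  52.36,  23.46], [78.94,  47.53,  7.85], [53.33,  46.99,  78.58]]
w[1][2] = 7.85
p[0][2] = 36.93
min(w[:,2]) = 7.85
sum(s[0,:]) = -28.849999999999998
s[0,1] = 6.75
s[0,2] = -33.94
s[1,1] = 63.52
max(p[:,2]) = 36.93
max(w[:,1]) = 52.36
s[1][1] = 63.52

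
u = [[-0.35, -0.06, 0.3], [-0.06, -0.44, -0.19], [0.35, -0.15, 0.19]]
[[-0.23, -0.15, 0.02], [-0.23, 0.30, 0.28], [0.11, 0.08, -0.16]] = u @ [[0.55,0.2,-0.38], [0.47,-0.54,-0.38], [-0.04,-0.37,-0.45]]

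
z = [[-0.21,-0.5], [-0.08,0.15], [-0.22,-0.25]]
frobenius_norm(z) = 0.66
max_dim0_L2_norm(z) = 0.58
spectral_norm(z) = 0.64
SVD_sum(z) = [[-0.23, -0.49],[0.04, 0.09],[-0.14, -0.29]] + [[0.02, -0.01], [-0.12, 0.06], [-0.08, 0.04]]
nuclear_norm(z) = 0.80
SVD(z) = [[0.85, -0.17], [-0.16, 0.83], [0.5, 0.54]] @ diag([0.6373884462710534, 0.1662406946573927]) @ [[-0.43, -0.9], [-0.90, 0.43]]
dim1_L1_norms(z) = [0.71, 0.23, 0.47]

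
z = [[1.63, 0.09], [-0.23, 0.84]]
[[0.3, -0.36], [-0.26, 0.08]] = z @[[0.2, -0.22], [-0.26, 0.04]]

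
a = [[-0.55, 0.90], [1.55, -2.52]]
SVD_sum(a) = [[-0.55, 0.90],[1.55, -2.52]] + [[0.00, 0.00], [0.0, 0.0]]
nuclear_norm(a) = 3.14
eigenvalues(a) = [0.0, -3.07]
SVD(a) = [[-0.34, 0.94], [0.94, 0.34]] @ diag([3.1409221240711545, 0.002865400555787763]) @ [[0.52, -0.85], [0.85, 0.52]]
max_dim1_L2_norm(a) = 2.96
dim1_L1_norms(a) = [1.45, 4.07]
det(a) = -0.01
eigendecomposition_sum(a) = [[0.00, 0.0], [0.00, 0.0]] + [[-0.55, 0.90],  [1.55, -2.52]]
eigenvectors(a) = [[0.85,-0.34],[0.52,0.94]]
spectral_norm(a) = 3.14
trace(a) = -3.07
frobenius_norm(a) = 3.14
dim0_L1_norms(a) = [2.1, 3.42]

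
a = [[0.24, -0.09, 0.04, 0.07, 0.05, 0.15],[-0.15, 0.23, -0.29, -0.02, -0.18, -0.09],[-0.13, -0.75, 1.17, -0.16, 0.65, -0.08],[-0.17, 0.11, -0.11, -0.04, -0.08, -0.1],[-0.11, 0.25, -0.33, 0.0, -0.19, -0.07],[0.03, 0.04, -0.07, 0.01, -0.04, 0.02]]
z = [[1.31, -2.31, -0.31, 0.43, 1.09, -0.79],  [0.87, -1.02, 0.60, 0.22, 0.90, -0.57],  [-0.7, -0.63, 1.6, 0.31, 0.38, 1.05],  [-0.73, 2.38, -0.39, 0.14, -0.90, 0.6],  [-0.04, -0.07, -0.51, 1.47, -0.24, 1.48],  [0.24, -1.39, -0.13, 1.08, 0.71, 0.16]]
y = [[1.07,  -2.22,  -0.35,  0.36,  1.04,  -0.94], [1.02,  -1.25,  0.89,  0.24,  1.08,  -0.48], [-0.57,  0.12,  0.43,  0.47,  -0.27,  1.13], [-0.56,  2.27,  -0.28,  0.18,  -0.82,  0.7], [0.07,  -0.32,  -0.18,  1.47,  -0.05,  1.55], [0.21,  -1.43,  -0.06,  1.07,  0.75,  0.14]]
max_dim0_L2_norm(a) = 1.26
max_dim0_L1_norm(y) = 7.61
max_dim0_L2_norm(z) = 3.79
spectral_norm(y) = 4.60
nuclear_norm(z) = 10.50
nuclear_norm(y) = 9.70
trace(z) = 1.95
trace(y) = 0.52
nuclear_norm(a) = 2.15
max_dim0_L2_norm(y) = 3.72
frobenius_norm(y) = 5.52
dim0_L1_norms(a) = [0.83, 1.47, 2.01, 0.3, 1.19, 0.51]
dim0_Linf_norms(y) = [1.07, 2.27, 0.89, 1.47, 1.08, 1.55]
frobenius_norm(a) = 1.73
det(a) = 0.00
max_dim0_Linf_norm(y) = 2.27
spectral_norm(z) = 4.63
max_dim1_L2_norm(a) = 1.55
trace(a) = 1.43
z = a + y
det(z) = 0.33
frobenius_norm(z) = 5.76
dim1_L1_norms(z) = [6.24, 4.18, 4.67, 5.14, 3.81, 3.71]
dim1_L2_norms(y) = [2.88, 2.2, 1.45, 2.6, 2.17, 1.95]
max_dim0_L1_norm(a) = 2.01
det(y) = -0.02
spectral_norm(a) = 1.67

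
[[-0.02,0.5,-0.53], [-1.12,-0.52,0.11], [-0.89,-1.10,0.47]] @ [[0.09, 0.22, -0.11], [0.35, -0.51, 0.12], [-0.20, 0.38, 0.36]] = [[0.28,  -0.46,  -0.13], [-0.3,  0.06,  0.1], [-0.56,  0.54,  0.14]]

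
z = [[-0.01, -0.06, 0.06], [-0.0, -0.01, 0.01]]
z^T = [[-0.01, -0.0], [-0.06, -0.01], [0.06, 0.01]]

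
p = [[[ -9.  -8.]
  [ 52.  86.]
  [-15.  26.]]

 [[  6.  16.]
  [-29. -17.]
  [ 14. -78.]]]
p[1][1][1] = -17.0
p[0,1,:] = [52.0, 86.0]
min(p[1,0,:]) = 6.0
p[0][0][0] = -9.0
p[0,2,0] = -15.0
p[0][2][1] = 26.0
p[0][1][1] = 86.0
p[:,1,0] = [52.0, -29.0]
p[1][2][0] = 14.0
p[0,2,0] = -15.0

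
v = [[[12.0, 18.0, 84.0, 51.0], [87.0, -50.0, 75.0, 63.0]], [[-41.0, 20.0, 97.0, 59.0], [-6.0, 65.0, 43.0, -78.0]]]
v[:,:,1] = [[18.0, -50.0], [20.0, 65.0]]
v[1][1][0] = -6.0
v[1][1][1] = 65.0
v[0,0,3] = 51.0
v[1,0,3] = 59.0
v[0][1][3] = 63.0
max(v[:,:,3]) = 63.0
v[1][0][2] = 97.0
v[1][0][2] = 97.0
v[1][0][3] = 59.0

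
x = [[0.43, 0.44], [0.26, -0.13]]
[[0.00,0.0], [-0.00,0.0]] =x@[[-0.01, 0.01], [0.01, -0.0]]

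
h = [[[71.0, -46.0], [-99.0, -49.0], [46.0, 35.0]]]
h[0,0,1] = -46.0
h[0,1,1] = -49.0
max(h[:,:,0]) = 71.0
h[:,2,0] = [46.0]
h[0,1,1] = -49.0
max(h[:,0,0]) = 71.0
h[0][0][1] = -46.0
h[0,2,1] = 35.0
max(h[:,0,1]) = -46.0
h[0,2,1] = 35.0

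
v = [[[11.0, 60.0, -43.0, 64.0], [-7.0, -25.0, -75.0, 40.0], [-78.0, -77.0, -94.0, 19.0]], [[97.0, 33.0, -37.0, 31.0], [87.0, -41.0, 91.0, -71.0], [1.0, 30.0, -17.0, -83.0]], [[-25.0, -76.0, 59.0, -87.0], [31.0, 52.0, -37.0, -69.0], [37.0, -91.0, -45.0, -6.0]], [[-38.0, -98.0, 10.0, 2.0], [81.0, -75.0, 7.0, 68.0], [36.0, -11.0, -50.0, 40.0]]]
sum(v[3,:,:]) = -28.0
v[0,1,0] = -7.0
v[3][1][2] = 7.0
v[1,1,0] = 87.0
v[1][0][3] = 31.0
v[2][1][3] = -69.0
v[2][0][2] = 59.0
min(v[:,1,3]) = -71.0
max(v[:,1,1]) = 52.0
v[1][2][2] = -17.0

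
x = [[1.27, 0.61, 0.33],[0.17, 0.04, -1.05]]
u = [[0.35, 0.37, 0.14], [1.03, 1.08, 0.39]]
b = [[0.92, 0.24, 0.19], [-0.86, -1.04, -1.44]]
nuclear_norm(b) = 2.76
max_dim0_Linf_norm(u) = 1.08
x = u + b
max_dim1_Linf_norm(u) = 1.08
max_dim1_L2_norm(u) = 1.54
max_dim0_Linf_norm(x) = 1.27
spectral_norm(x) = 1.45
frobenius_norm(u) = 1.63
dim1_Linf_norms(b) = [0.92, 1.44]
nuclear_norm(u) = 1.64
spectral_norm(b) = 2.10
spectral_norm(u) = 1.63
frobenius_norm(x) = 1.80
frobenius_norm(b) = 2.20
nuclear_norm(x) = 2.51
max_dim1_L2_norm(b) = 1.97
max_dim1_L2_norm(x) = 1.45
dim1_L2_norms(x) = [1.45, 1.06]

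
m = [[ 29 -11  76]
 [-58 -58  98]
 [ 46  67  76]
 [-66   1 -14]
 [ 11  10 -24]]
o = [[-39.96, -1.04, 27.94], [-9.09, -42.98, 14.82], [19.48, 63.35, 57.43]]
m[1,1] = -58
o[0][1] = -1.04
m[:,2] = [76, 98, 76, -14, -24]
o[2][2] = 57.43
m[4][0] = 11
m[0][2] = 76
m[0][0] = 29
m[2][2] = 76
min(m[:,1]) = -58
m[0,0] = 29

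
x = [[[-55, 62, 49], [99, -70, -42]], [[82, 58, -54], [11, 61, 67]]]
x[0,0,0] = -55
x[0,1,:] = [99, -70, -42]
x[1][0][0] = 82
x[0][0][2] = 49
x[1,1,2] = 67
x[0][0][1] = 62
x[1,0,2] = -54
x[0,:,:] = [[-55, 62, 49], [99, -70, -42]]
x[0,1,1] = -70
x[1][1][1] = 61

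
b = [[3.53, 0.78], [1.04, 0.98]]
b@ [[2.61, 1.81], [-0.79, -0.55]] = [[8.6, 5.96], [1.94, 1.34]]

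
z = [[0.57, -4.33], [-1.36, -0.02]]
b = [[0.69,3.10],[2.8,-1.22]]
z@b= [[-11.73, 7.05], [-0.99, -4.19]]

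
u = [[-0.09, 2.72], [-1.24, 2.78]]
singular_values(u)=[4.01, 0.78]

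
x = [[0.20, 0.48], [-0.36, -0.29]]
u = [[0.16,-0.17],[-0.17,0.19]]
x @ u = [[-0.05, 0.06], [-0.01, 0.01]]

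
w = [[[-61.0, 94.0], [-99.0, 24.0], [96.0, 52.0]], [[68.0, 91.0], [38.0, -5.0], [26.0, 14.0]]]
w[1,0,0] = 68.0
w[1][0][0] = 68.0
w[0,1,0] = -99.0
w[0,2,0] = 96.0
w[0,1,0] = -99.0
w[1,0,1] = 91.0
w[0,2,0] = 96.0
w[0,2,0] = 96.0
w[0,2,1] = 52.0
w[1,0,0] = 68.0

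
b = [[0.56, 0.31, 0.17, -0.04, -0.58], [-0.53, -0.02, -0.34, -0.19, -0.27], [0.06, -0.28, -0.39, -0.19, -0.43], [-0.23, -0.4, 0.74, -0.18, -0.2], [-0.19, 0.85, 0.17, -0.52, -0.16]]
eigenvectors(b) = [[(0.66+0j),(0.37+0.24j),0.37-0.24j,-0.29+0.01j,-0.29-0.01j],[(-0.38+0j),(-0.24+0.32j),-0.24-0.32j,-0.07-0.44j,(-0.07+0.44j)],[(0.25+0j),(-0.08-0.14j),(-0.08+0.14j),0.11-0.48j,0.11+0.48j],[(0.27+0j),-0.66+0.00j,-0.66-0.00j,-0.39-0.20j,-0.39+0.20j],[-0.53+0.00j,(0.42+0.05j),0.42-0.05j,-0.53+0.00j,(-0.53-0j)]]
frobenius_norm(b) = 1.91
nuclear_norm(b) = 3.96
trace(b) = -0.19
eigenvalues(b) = [(0.89+0j), (0.03+0.46j), (0.03-0.46j), (-0.57+0.67j), (-0.57-0.67j)]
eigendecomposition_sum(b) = [[(0.44-0j), -0.21-0.00j, 0.15-0.00j, (0.13+0j), (-0.28+0j)], [-0.25+0.00j, 0.12+0.00j, -0.09+0.00j, -0.07-0.00j, (0.16-0j)], [(0.17-0j), -0.08-0.00j, 0.06-0.00j, 0.05+0.00j, (-0.1+0j)], [0.18-0.00j, -0.09-0.00j, 0.06-0.00j, 0.05+0.00j, -0.11+0.00j], [(-0.35+0j), 0.17+0.00j, (-0.12+0j), -0.10-0.00j, 0.22-0.00j]] + [[(0.07+0.1j), 0.17+0.07j, (-0.16-0.02j), 0.01-0.10j, -0.10+0.01j], [(-0.09+0.06j), -0.07+0.15j, (0.03-0.14j), 0.09+0.01j, -0.00-0.09j], [-0.01-0.04j, (-0.04-0.05j), (0.05+0.03j), -0.02+0.03j, (0.04+0.02j)], [-0.17-0.06j, -0.27+0.05j, 0.21-0.10j, (0.07+0.13j), (0.12-0.09j)], [(0.1+0.05j), (0.18-0.01j), (-0.14+0.05j), -0.03-0.09j, -0.09+0.05j]] + [[(0.07-0.1j), (0.17-0.07j), -0.16+0.02j, 0.01+0.10j, -0.10-0.01j], [-0.09-0.06j, (-0.07-0.15j), (0.03+0.14j), 0.09-0.01j, -0.00+0.09j], [(-0.01+0.04j), -0.04+0.05j, (0.05-0.03j), -0.02-0.03j, 0.04-0.02j], [-0.17+0.06j, (-0.27-0.05j), 0.21+0.10j, (0.07-0.13j), 0.12+0.09j], [0.10-0.05j, (0.18+0.01j), (-0.14-0.05j), (-0.03+0.09j), (-0.09-0.05j)]] + [[-0.01+0.03j, 0.09+0.01j, 0.17+0.12j, (-0.09+0.09j), (-0.05+0.14j)], [-0.05-0.01j, 0.14j, (-0.15+0.27j), -0.15-0.13j, (-0.21-0.05j)], [(-0.05-0.03j), (-0.06+0.14j), -0.27+0.22j, (-0.1-0.19j), -0.20-0.14j], [(-0.04+0.03j), (0.11+0.08j), (0.13+0.28j), (-0.18+0.04j), (-0.17+0.14j)], [-0.02+0.06j, (0.16+0.02j), (0.29+0.23j), -0.18+0.15j, -0.10+0.24j]] + [[(-0.01-0.03j),(0.09-0.01j),0.17-0.12j,-0.09-0.09j,-0.05-0.14j],[(-0.05+0.01j),-0.14j,(-0.15-0.27j),-0.15+0.13j,(-0.21+0.05j)],[(-0.05+0.03j),-0.06-0.14j,-0.27-0.22j,(-0.1+0.19j),-0.20+0.14j],[(-0.04-0.03j),0.11-0.08j,0.13-0.28j,(-0.18-0.04j),(-0.17-0.14j)],[-0.02-0.06j,0.16-0.02j,(0.29-0.23j),(-0.18-0.15j),-0.10-0.24j]]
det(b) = 0.14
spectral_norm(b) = 1.13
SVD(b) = [[-0.49,0.25,0.64,0.35,-0.40], [-0.05,-0.44,-0.49,0.45,-0.61], [0.05,-0.3,0.15,0.71,0.62], [0.09,0.81,-0.44,0.39,0.04], [-0.87,-0.05,-0.37,-0.14,0.3]] @ diag([1.129221417631638, 0.9375191252515318, 0.8869898520019697, 0.8235137028090549, 0.18705898396184917]) @ [[-0.09, -0.83, -0.15, 0.40, 0.35], [0.19, -0.21, 0.96, 0.01, -0.06], [0.9, 0.03, -0.19, 0.35, -0.18], [-0.07, -0.46, -0.13, -0.28, -0.83], [0.38, -0.25, -0.1, -0.80, 0.39]]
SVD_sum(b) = [[0.05, 0.46, 0.08, -0.22, -0.19], [0.01, 0.05, 0.01, -0.02, -0.02], [-0.01, -0.05, -0.01, 0.02, 0.02], [-0.01, -0.08, -0.01, 0.04, 0.03], [0.08, 0.81, 0.15, -0.39, -0.34]] + [[0.05,-0.05,0.23,0.00,-0.01],[-0.08,0.09,-0.39,-0.01,0.02],[-0.05,0.06,-0.27,-0.0,0.02],[0.15,-0.16,0.72,0.01,-0.04],[-0.01,0.01,-0.05,-0.0,0.0]] + [[0.51,0.02,-0.11,0.2,-0.10], [-0.39,-0.01,0.08,-0.15,0.08], [0.12,0.00,-0.02,0.05,-0.02], [-0.35,-0.01,0.07,-0.14,0.07], [-0.29,-0.01,0.06,-0.11,0.06]] + [[-0.02,-0.13,-0.04,-0.08,-0.24], [-0.03,-0.17,-0.05,-0.10,-0.31], [-0.04,-0.27,-0.08,-0.16,-0.49], [-0.02,-0.14,-0.04,-0.09,-0.26], [0.01,0.05,0.02,0.03,0.10]] + [[-0.03, 0.02, 0.01, 0.06, -0.03], [-0.04, 0.03, 0.01, 0.09, -0.04], [0.04, -0.03, -0.01, -0.09, 0.04], [0.00, -0.00, -0.0, -0.01, 0.00], [0.02, -0.01, -0.01, -0.04, 0.02]]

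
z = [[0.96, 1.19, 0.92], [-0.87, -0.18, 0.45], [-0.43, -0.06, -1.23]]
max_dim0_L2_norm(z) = 1.6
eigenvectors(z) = [[(0.75+0j), (0.75-0j), (-0.1+0j)], [(-0.27+0.58j), (-0.27-0.58j), (-0.49+0j)], [-0.15+0.07j, -0.15-0.07j, (0.86+0j)]]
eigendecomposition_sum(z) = [[0.47+0.41j, (0.6-0.22j), 0.40-0.08j], [-0.48+0.21j, (-0.05+0.54j), (-0.08+0.33j)], [-0.13-0.04j, -0.10+0.10j, -0.07+0.05j]] + [[0.47-0.41j, (0.6+0.22j), (0.4+0.08j)], [-0.48-0.21j, (-0.05-0.54j), (-0.08-0.33j)], [-0.13+0.04j, -0.10-0.10j, -0.07-0.05j]] + [[(0.02+0j), (-0.02-0j), (0.13+0j)], [0.09+0.00j, (-0.08-0j), (0.62+0j)], [-0.17-0.00j, (0.14+0j), -1.09-0.00j]]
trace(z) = -0.45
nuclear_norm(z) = 3.75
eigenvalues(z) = [(0.35+1j), (0.35-1j), (-1.15+0j)]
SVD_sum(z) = [[0.97,0.89,1.14], [-0.16,-0.14,-0.18], [-0.60,-0.55,-0.70]] + [[0.15, 0.08, -0.19], [-0.52, -0.3, 0.67], [0.38, 0.22, -0.49]] + [[-0.16, 0.21, -0.03], [-0.2, 0.26, -0.04], [-0.21, 0.27, -0.04]]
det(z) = -1.29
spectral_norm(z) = 2.07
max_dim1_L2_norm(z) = 1.78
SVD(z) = [[-0.84, 0.23, 0.49], [0.14, -0.79, 0.6], [0.52, 0.57, 0.63]] @ diag([2.069198675069531, 1.1387412750173989, 0.5467953471475853]) @ [[-0.56, -0.51, -0.65], [0.58, 0.33, -0.75], [-0.6, 0.79, -0.11]]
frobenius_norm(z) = 2.42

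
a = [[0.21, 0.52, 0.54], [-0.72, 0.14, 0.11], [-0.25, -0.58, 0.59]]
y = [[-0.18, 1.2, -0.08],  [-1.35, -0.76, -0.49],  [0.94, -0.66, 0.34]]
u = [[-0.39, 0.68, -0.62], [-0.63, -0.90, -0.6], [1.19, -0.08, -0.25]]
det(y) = -0.03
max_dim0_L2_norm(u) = 1.4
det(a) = 0.48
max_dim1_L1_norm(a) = 1.42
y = a + u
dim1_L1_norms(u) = [1.69, 2.13, 1.52]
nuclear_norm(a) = 2.37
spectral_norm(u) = 1.45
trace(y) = -0.60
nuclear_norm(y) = 3.33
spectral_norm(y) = 1.78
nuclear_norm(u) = 3.40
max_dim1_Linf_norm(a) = 0.72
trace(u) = -1.54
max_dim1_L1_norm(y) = 2.6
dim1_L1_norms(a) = [1.27, 0.97, 1.42]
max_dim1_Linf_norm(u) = 1.19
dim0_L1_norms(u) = [2.21, 1.66, 1.47]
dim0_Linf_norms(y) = [1.35, 1.2, 0.49]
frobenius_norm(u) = 2.01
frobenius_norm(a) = 1.38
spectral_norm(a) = 0.92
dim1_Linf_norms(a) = [0.54, 0.72, 0.59]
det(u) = -1.36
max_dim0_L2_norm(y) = 1.65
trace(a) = 0.94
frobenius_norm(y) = 2.36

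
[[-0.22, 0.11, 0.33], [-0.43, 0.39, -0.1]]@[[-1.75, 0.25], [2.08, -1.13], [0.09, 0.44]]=[[0.64, -0.03], [1.55, -0.59]]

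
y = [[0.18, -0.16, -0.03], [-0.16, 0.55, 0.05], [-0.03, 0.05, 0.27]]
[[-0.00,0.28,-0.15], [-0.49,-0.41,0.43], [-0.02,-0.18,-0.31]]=y @ [[-1.08, 1.16, -0.32], [-1.20, -0.36, 0.8], [0.03, -0.47, -1.32]]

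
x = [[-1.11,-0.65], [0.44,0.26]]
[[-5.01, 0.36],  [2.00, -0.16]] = x@[[2.33, 2.63], [3.73, -5.05]]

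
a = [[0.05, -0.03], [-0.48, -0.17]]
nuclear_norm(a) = 0.56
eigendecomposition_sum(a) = [[0.09, -0.01],[-0.15, 0.02]] + [[-0.04, -0.02], [-0.33, -0.19]]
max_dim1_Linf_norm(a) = 0.48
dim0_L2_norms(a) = [0.48, 0.17]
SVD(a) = [[-0.07, 1.00], [1.00, 0.07]] @ diag([0.5105765019838766, 0.044851261096075956]) @ [[-0.94, -0.33], [0.33, -0.94]]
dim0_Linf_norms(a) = [0.48, 0.17]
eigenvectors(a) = [[0.49, 0.11], [-0.87, 0.99]]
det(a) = -0.02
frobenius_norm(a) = 0.51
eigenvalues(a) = [0.1, -0.22]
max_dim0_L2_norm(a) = 0.48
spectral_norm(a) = 0.51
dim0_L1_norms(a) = [0.53, 0.2]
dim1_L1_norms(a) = [0.08, 0.65]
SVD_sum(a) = [[0.04, 0.01],[-0.48, -0.17]] + [[0.01, -0.04],[0.00, -0.00]]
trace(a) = -0.12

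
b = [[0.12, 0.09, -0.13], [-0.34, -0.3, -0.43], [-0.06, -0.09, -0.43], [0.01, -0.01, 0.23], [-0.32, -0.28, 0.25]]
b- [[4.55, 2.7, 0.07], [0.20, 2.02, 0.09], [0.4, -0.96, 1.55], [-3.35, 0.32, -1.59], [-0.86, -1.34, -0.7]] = [[-4.43, -2.61, -0.2], [-0.54, -2.32, -0.52], [-0.46, 0.87, -1.98], [3.36, -0.33, 1.82], [0.54, 1.06, 0.95]]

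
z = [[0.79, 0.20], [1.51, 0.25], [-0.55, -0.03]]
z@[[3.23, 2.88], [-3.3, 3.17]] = [[1.89, 2.91], [4.05, 5.14], [-1.68, -1.68]]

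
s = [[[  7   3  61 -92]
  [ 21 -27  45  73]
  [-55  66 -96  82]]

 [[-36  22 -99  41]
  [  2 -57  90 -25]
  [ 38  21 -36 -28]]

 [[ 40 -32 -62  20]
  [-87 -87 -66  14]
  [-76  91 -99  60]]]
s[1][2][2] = -36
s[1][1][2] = 90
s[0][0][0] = 7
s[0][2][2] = -96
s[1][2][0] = 38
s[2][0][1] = -32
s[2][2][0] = -76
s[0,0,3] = -92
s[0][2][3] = 82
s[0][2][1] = 66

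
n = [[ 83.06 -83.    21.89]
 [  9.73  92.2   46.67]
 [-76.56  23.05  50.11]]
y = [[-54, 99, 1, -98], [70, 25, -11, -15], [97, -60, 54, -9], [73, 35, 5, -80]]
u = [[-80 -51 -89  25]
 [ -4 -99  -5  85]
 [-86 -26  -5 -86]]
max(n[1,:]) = 92.2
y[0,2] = 1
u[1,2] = -5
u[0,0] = -80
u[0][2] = -89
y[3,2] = 5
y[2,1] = -60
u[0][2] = -89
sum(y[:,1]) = 99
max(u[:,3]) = 85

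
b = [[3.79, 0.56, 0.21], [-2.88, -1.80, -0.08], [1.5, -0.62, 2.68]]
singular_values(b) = [5.26, 2.75, 0.92]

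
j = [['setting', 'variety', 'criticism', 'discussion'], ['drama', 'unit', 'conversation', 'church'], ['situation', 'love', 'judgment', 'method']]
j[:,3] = ['discussion', 'church', 'method']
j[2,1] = 'love'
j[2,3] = 'method'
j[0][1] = 'variety'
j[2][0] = 'situation'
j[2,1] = 'love'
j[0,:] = ['setting', 'variety', 'criticism', 'discussion']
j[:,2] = ['criticism', 'conversation', 'judgment']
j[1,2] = 'conversation'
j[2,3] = 'method'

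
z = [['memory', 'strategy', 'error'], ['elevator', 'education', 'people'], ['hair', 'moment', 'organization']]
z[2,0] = 'hair'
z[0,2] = 'error'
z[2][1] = 'moment'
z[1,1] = 'education'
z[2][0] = 'hair'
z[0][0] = 'memory'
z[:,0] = ['memory', 'elevator', 'hair']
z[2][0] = 'hair'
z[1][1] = 'education'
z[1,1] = 'education'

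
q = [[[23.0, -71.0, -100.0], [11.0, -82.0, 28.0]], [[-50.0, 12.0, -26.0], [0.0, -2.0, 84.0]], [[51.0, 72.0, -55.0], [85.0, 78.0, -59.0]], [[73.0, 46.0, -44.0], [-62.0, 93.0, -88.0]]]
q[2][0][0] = 51.0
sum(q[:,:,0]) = 131.0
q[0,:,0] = [23.0, 11.0]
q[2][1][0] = 85.0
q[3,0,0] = 73.0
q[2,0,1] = 72.0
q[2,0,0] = 51.0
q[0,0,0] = 23.0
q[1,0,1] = 12.0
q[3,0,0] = 73.0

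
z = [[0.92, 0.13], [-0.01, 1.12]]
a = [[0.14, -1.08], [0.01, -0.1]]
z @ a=[[0.13, -1.01], [0.01, -0.1]]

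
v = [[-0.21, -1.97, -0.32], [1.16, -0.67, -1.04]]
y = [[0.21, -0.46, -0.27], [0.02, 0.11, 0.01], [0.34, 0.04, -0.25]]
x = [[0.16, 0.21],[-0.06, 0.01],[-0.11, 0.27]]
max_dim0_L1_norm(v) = 2.64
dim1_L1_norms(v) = [2.5, 2.87]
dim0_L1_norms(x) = [0.33, 0.49]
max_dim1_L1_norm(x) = 0.38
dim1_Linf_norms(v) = [1.97, 1.16]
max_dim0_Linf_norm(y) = 0.46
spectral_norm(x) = 0.34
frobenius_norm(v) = 2.63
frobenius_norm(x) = 0.40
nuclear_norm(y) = 0.98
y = x @ v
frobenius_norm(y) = 0.72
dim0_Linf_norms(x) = [0.16, 0.27]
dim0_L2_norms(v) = [1.18, 2.08, 1.09]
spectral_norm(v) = 2.23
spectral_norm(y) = 0.63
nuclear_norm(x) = 0.55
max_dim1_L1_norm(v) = 2.87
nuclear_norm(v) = 3.62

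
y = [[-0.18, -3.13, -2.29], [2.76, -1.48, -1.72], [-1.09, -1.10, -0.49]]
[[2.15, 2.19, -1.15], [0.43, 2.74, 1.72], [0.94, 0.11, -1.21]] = y @ [[-0.29, 0.49, 0.82], [-0.4, -0.37, 0.24], [-0.37, -0.49, 0.11]]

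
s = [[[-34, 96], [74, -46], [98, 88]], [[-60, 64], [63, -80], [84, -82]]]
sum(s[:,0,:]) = 66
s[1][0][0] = -60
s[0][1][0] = 74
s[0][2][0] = 98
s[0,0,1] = 96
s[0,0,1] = 96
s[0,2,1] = 88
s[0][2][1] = 88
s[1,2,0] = 84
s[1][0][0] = -60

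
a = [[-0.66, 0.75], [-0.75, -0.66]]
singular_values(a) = [1.0, 1.0]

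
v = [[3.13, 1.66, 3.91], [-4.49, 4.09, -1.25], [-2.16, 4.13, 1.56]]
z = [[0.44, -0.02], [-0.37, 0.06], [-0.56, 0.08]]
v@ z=[[-1.43, 0.35], [-2.79, 0.24], [-3.35, 0.42]]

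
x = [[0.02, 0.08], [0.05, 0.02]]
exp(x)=[[1.02, 0.08], [0.05, 1.02]]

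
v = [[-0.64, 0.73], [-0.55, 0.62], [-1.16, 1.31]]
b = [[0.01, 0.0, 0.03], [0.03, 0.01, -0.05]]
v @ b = [[0.02, 0.01, -0.06], [0.01, 0.01, -0.05], [0.03, 0.01, -0.10]]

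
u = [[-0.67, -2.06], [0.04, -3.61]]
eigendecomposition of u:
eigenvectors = [[1.0, 0.58], [0.01, 0.82]]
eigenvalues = [-0.7, -3.58]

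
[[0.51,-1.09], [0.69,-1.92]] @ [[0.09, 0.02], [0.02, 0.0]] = [[0.02, 0.01],[0.02, 0.01]]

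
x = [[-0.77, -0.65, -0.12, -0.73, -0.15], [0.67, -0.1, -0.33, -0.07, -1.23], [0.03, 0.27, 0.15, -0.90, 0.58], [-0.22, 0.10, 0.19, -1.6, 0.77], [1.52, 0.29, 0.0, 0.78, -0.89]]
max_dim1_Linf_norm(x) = 1.6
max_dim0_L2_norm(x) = 2.13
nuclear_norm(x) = 5.81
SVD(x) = [[-0.29, -0.09, -0.72, -0.56, 0.29], [0.35, 0.45, -0.63, 0.53, -0.05], [-0.3, 0.44, 0.24, 0.19, 0.79], [-0.55, 0.62, 0.05, -0.16, -0.54], [0.63, 0.46, 0.18, -0.59, 0.08]] @ diag([2.8618978351690396, 1.429170867953394, 1.2932883200794105, 0.22431375942655993, 0.0002640571993930041]) @ [[0.54, 0.07, -0.08, 0.64, -0.54], [0.66, 0.23, 0.03, -0.7, -0.15], [0.30, 0.5, 0.26, 0.32, 0.7], [-0.34, 0.78, -0.48, -0.04, -0.21], [0.27, -0.29, -0.83, 0.03, 0.39]]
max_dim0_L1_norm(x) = 4.08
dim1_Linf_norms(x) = [0.77, 1.23, 0.9, 1.6, 1.52]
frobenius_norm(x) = 3.46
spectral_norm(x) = 2.86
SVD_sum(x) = [[-0.45,  -0.06,  0.07,  -0.53,  0.45], [0.54,  0.07,  -0.08,  0.64,  -0.54], [-0.46,  -0.06,  0.07,  -0.55,  0.47], [-0.84,  -0.11,  0.13,  -1.0,  0.85], [0.97,  0.13,  -0.15,  1.16,  -0.98]] + [[-0.09, -0.03, -0.0, 0.09, 0.02], [0.42, 0.15, 0.02, -0.44, -0.09], [0.42, 0.15, 0.02, -0.44, -0.09], [0.59, 0.21, 0.03, -0.62, -0.13], [0.43, 0.15, 0.02, -0.46, -0.10]] + [[-0.28, -0.46, -0.24, -0.29, -0.65], [-0.25, -0.41, -0.21, -0.26, -0.57], [0.09, 0.15, 0.08, 0.10, 0.21], [0.02, 0.03, 0.02, 0.02, 0.05], [0.07, 0.11, 0.06, 0.07, 0.16]] + [[0.04, -0.10, 0.06, 0.01, 0.03], [-0.04, 0.09, -0.06, -0.00, -0.03], [-0.01, 0.03, -0.02, -0.0, -0.01], [0.01, -0.03, 0.02, 0.0, 0.01], [0.04, -0.1, 0.06, 0.01, 0.03]] + [[0.0,-0.0,-0.0,0.0,0.0], [-0.0,0.00,0.00,-0.0,-0.00], [0.0,-0.00,-0.00,0.0,0.00], [-0.0,0.0,0.00,-0.00,-0.00], [0.00,-0.00,-0.0,0.0,0.0]]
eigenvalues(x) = [(-2.21+0j), (-0.59+1.16j), (-0.59-1.16j), (0.18+0j), (-0+0j)]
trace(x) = -3.21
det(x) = 0.00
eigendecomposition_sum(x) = [[-0.22-0.00j, (-0.07-0j), (0.02+0j), -0.46+0.00j, 0.17+0.00j], [(0.34+0j), (0.11+0j), -0.02-0.00j, (0.71-0j), -0.26-0.00j], [-0.49-0.00j, (-0.16-0j), 0.04+0.00j, (-1.03+0j), 0.38+0.00j], [-0.78-0.00j, -0.25-0.00j, 0.06+0.00j, -1.64+0.00j, (0.61+0j)], [0.63+0.00j, 0.21+0.00j, -0.05-0.00j, (1.34-0j), (-0.5-0j)]] + [[-0.31+0.33j, (-0.27+0.02j), -0.10-0.03j, (-0.12-0.27j), -0.19-0.24j],[0.23+0.61j, (-0.15+0.36j), -0.10+0.11j, (-0.42-0.02j), -0.43+0.09j],[(0.27-0.21j), (0.2+0.02j), 0.07+0.03j, 0.06+0.22j, (0.11+0.21j)],[0.27-0.16j, (0.18+0.04j), (0.06+0.04j), (0.03+0.2j), 0.08+0.20j],[(0.41+0.27j), 0.07+0.28j, -0.01+0.11j, -0.26+0.18j, -0.23+0.24j]] + [[(-0.31-0.33j),-0.27-0.02j,(-0.1+0.03j),(-0.12+0.27j),(-0.19+0.24j)],[(0.23-0.61j),(-0.15-0.36j),-0.10-0.11j,(-0.42+0.02j),-0.43-0.09j],[0.27+0.21j,0.20-0.02j,0.07-0.03j,(0.06-0.22j),0.11-0.21j],[(0.27+0.16j),(0.18-0.04j),(0.06-0.04j),(0.03-0.2j),0.08-0.20j],[0.41-0.27j,(0.07-0.28j),-0.01-0.11j,-0.26-0.18j,(-0.23-0.24j)]] + [[(0.07-0j), -0.05-0.00j, 0.06-0.00j, -0.03-0.00j, (0.06-0j)], [-0.12+0.00j, 0.09+0.00j, (-0.11+0j), 0.06+0.00j, -0.10+0.00j], [-0.03+0.00j, 0.02+0.00j, (-0.03+0j), 0.01+0.00j, -0.03+0.00j], [0.01-0.00j, (-0.01-0j), (0.01-0j), (-0.01-0j), (0.01-0j)], [(0.07-0j), (-0.05-0j), (0.07-0j), (-0.03-0j), 0.06-0.00j]] + [[0.00-0.00j,  -0.00-0.00j,  -0j,  (-0-0j),  0.00-0.00j], [-0.00+0.00j,  0.00+0.00j,  -0.00+0.00j,  0j,  -0.00+0.00j], [-0.00+0.00j,  0.00+0.00j,  -0.00+0.00j,  0.00+0.00j,  -0.00+0.00j], [-0j,  -0.00-0.00j,  -0j,  (-0-0j),  -0j], [-0j,  -0.00-0.00j,  -0j,  -0.00-0.00j,  0.00-0.00j]]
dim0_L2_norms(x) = [1.84, 0.77, 0.43, 2.13, 1.8]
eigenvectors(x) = [[0.18+0.00j, -0.19-0.39j, (-0.19+0.39j), -0.42+0.00j, (0.27+0j)], [(-0.28+0j), (-0.62+0j), -0.62-0.00j, (0.76+0j), -0.29+0.00j], [0.41+0.00j, 0.10+0.32j, 0.10-0.32j, 0.19+0.00j, -0.83+0.00j], [0.66+0.00j, (0.05+0.3j), (0.05-0.3j), (-0.08+0j), 0.03+0.00j], [-0.53+0.00j, -0.38+0.28j, (-0.38-0.28j), -0.45+0.00j, 0.39+0.00j]]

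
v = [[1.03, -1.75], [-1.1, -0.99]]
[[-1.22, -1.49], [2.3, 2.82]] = v @[[-1.78, -2.18], [-0.35, -0.43]]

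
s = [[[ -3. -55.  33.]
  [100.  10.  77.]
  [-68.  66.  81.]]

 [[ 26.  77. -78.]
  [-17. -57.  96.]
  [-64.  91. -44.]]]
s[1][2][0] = -64.0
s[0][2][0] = -68.0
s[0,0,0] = -3.0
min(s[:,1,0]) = -17.0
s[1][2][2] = -44.0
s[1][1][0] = -17.0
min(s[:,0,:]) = -78.0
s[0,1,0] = 100.0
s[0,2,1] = 66.0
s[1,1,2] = 96.0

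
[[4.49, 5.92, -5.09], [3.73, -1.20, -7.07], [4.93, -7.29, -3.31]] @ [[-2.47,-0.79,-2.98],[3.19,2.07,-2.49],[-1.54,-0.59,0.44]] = [[15.63,11.71,-30.36], [-2.15,-1.26,-11.24], [-30.33,-17.03,2.0]]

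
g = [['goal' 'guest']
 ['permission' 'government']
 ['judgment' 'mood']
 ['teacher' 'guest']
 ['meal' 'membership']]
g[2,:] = ['judgment', 'mood']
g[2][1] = 'mood'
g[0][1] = 'guest'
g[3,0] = 'teacher'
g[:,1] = ['guest', 'government', 'mood', 'guest', 'membership']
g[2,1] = 'mood'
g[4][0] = 'meal'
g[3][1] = 'guest'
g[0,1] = 'guest'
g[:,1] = ['guest', 'government', 'mood', 'guest', 'membership']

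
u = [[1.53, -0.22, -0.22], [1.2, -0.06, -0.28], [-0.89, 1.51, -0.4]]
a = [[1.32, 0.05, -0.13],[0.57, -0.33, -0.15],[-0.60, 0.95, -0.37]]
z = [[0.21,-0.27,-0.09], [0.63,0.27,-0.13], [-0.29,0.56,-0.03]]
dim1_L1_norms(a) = [1.5, 1.05, 1.92]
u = a + z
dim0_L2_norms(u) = [2.14, 1.53, 0.54]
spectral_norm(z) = 0.75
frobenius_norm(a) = 1.90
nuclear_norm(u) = 3.68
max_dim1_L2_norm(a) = 1.33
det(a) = 0.32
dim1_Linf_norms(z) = [0.27, 0.63, 0.56]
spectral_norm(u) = 2.35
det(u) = 0.14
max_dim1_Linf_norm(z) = 0.63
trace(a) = 0.62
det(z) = -0.04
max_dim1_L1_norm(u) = 2.8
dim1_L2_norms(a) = [1.33, 0.68, 1.18]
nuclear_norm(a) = 2.78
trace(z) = 0.45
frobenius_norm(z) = 1.01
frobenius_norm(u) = 2.68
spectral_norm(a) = 1.65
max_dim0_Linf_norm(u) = 1.53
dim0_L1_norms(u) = [3.62, 1.79, 0.9]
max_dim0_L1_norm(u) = 3.62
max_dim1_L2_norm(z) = 0.7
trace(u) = 1.07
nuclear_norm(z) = 1.50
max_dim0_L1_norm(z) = 1.13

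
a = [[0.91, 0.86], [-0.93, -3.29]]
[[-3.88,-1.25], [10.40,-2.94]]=a @[[-1.74, -3.03], [-2.67, 1.75]]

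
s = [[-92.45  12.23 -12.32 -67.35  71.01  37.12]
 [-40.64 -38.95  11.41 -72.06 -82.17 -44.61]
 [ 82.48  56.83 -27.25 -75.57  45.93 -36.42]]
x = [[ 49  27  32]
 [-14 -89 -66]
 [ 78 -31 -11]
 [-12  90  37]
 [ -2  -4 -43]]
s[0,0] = -92.45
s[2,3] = -75.57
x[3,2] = 37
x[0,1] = 27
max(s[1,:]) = 11.41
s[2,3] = -75.57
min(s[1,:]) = -82.17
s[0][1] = 12.23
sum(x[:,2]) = -51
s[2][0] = 82.48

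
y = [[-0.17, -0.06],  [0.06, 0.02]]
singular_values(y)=[0.19, 0.0]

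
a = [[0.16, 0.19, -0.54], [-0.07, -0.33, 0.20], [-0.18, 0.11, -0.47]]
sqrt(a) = [[(0.45+0.1j), 0.09-0.16j, (-0.31+0.47j)], [(-0.09+0.07j), -0.02+0.57j, (0.06-0.17j)], [-0.12+0.16j, -0.02-0.08j, (0.08+0.65j)]]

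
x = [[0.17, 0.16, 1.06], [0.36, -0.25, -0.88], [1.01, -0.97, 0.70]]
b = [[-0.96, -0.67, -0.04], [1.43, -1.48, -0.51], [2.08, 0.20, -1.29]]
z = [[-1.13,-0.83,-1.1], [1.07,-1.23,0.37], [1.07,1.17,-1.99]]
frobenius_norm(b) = 3.45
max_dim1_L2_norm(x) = 1.57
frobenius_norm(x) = 2.14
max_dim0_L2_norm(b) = 2.7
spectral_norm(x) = 1.70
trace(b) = -3.73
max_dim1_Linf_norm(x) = 1.06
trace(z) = -4.35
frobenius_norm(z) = 3.53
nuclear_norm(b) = 5.14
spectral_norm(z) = 2.60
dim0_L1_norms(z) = [3.27, 3.23, 3.46]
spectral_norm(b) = 3.02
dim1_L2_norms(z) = [1.78, 1.67, 2.54]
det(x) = -0.46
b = z + x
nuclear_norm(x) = 3.20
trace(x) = 0.62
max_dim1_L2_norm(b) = 2.46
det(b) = -2.59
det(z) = -7.20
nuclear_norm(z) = 5.95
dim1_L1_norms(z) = [3.06, 2.67, 4.23]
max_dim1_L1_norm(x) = 2.68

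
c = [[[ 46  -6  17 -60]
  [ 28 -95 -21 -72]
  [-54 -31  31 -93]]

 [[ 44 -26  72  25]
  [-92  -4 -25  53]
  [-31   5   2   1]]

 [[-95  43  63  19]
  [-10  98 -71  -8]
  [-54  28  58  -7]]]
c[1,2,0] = -31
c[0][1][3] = -72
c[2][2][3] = -7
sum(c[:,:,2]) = 126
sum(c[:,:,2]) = 126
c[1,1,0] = -92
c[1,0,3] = 25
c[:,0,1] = [-6, -26, 43]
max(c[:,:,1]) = 98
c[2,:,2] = [63, -71, 58]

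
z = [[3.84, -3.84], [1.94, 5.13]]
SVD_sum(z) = [[0.9,  -4.44], [-0.93,  4.55]] + [[2.94, 0.6], [2.87, 0.58]]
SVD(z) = [[-0.7,  0.72], [0.72,  0.7]] @ diag([6.483748392752214, 4.187207515693851]) @ [[-0.2, 0.98], [0.98, 0.2]]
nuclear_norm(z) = 10.67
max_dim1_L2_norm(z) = 5.48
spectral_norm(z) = 6.48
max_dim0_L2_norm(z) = 6.41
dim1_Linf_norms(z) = [3.84, 5.13]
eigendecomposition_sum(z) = [[1.92+1.87j, (-1.92+3.25j)], [0.97-1.64j, 2.56+0.78j]] + [[1.92-1.87j,-1.92-3.25j], [(0.97+1.64j),(2.56-0.78j)]]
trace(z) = 8.97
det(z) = 27.15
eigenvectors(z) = [[0.82+0.00j, 0.82-0.00j], [-0.14-0.56j, (-0.14+0.56j)]]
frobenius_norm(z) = 7.72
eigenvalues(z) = [(4.49+2.65j), (4.49-2.65j)]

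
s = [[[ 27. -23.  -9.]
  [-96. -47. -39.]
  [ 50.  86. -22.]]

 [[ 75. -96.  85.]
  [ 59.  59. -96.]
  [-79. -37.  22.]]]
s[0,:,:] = [[27.0, -23.0, -9.0], [-96.0, -47.0, -39.0], [50.0, 86.0, -22.0]]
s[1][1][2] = -96.0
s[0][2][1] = 86.0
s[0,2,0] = 50.0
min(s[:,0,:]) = -96.0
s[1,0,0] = 75.0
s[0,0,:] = [27.0, -23.0, -9.0]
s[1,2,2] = 22.0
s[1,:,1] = [-96.0, 59.0, -37.0]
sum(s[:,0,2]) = 76.0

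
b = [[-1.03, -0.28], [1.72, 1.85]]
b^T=[[-1.03, 1.72], [-0.28, 1.85]]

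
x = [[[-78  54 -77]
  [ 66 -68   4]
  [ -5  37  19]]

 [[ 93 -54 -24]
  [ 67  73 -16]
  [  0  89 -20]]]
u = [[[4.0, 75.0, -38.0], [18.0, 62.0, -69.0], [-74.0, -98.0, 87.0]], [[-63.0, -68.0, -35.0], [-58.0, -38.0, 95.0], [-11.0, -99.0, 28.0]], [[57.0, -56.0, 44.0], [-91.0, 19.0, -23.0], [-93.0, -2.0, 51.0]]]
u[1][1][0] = -58.0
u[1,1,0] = -58.0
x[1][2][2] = -20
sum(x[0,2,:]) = 51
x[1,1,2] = -16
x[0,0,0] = -78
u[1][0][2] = -35.0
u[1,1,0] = -58.0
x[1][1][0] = 67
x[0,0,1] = 54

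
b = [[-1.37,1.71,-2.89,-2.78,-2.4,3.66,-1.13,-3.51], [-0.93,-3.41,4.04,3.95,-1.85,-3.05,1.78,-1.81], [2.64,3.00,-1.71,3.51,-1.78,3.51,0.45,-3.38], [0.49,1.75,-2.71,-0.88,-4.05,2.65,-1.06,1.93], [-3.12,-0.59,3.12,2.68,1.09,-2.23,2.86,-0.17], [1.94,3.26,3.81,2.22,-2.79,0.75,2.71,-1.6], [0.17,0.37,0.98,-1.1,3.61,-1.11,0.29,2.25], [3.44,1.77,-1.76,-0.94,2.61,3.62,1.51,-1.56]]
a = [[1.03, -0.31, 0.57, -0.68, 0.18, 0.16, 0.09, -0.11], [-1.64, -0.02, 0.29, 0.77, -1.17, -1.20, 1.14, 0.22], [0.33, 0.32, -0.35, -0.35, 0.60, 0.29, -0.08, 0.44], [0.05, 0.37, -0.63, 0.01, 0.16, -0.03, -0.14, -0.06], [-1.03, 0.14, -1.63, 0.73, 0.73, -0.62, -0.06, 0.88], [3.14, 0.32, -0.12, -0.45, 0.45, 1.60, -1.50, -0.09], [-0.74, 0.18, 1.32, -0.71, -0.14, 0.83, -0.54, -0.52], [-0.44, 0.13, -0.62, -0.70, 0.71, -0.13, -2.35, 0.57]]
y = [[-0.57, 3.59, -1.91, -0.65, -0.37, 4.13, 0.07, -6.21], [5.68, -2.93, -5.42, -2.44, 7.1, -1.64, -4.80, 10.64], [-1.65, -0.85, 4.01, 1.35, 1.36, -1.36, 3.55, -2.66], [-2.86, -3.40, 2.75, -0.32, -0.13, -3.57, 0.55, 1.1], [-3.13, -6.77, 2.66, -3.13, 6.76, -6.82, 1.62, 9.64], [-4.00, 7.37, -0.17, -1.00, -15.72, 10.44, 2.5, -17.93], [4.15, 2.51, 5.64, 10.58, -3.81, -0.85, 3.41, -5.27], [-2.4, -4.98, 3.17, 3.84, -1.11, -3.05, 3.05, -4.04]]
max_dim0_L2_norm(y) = 24.87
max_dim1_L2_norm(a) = 3.9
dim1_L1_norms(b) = [19.45, 20.82, 19.98, 15.52, 15.86, 19.08, 9.88, 17.21]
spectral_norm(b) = 12.97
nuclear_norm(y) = 77.39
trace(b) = -6.80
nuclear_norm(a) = 13.67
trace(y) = 16.76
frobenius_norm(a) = 6.63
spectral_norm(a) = 4.99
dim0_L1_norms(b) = [14.1, 15.86, 21.02, 18.06, 20.18, 20.58, 11.79, 16.21]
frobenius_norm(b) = 19.34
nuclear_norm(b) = 44.20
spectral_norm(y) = 35.39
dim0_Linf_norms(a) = [3.14, 0.37, 1.63, 0.77, 1.17, 1.6, 2.35, 0.88]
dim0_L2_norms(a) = [3.94, 0.71, 2.39, 1.71, 1.75, 2.28, 3.07, 1.28]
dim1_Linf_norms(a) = [1.03, 1.64, 0.6, 0.63, 1.63, 3.14, 1.32, 2.35]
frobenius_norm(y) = 41.88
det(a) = 0.05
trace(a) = 3.03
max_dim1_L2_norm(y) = 27.48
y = a @ b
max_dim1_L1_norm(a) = 7.67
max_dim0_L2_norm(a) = 3.94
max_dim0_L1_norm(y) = 57.49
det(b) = 24704.96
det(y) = 1306.13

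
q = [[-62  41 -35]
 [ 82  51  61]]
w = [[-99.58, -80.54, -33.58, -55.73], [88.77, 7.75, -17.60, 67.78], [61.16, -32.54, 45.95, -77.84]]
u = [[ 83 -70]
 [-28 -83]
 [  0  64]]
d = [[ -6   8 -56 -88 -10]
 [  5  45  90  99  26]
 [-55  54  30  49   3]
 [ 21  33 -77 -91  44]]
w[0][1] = -80.54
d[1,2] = 90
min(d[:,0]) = -55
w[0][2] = -33.58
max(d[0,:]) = 8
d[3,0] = 21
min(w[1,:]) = -17.6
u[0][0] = 83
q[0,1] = 41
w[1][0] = 88.77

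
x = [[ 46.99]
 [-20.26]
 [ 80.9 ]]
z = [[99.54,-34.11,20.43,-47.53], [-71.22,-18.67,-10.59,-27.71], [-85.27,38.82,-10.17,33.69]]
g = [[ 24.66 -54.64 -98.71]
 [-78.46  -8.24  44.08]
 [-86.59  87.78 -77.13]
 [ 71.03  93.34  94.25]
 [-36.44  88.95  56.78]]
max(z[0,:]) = 99.54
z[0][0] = 99.54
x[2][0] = 80.9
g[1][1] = -8.24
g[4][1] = 88.95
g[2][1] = 87.78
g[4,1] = 88.95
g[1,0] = -78.46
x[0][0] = 46.99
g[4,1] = 88.95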